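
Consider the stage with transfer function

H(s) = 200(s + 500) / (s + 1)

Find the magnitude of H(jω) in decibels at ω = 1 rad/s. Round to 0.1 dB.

97.0 dB

At s = jω = j1:
zero (s+500): 500 + j1 → |·| = √(500²+1²) = √250001 ≈ 500, ∠ = arctan(1/500) ≈ 0.11°
pole (s+1): 1 + j1 → |·| = √(1²+1²) = √2 ≈ 1.4142, ∠ = arctan(1/1) ≈ 45.00°
|H| = 200 · 500 / 1.4142 ≈ 70711
Gain = 20 log₁₀(70711) ≈ 96.99 dB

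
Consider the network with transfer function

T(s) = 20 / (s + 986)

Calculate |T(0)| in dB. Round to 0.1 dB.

-33.9 dB

T(0) = 20 / 986 ≈ 0.020284
20 log₁₀(0.020284) ≈ -33.86 dB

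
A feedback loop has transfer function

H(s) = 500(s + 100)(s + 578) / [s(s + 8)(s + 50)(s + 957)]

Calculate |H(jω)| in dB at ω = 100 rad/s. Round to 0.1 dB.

-28.3 dB

At s = jω = j100:
zero (s+100): 100 + j100 → |·| = √(100²+100²) = √20000 ≈ 141.42, ∠ = arctan(100/100) ≈ 45.00°
zero (s+578): 578 + j100 → |·| = √(578²+100²) = √344084 ≈ 586.59, ∠ = arctan(100/578) ≈ 9.82°
pole (s+8): 8 + j100 → |·| = √(8²+100²) = √10064 ≈ 100.32, ∠ = arctan(100/8) ≈ 85.43°
pole (s+50): 50 + j100 → |·| = √(50²+100²) = √12500 ≈ 111.8, ∠ = arctan(100/50) ≈ 63.43°
pole (s+957): 957 + j100 → |·| = √(957²+100²) = √925849 ≈ 962.21, ∠ = arctan(100/957) ≈ 5.97°
pole at origin: |s| = 100, ∠ = 90.00° (in denominator)
|H| = 500 · 82956 / 1.0792e+09 ≈ 0.038434
Gain = 20 log₁₀(0.038434) ≈ -28.31 dB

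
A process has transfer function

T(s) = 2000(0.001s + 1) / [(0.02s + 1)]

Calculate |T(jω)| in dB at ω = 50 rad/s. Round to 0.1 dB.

At ω = 50 rad/s:
zero (1 + j50·0.001) = 1 + j0.05 → |·| ≈ 1.0012, ∠ ≈ 2.86°
pole (1 + j50·0.02) = 1 + j1 → |·| ≈ 1.4142, ∠ ≈ 45.00°
|T| = 2000 · 1.0012 / (1.4142) ≈ 1415.9
Gain = 20 log₁₀(1415.9) ≈ 63.02 dB

63.0 dB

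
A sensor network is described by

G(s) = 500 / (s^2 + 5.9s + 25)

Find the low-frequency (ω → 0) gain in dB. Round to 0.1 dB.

26.0 dB

G(0) = 500 / 25 = 20
20 log₁₀(20) ≈ 26.02 dB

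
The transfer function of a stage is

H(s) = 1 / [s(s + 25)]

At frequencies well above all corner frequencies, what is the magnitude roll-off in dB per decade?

-40 dB/decade

Each pole contributes −20 dB/decade at high frequency; each zero contributes +20 dB/decade.
Net: 0 zero(s) − 2 pole(s) → -40 dB/decade.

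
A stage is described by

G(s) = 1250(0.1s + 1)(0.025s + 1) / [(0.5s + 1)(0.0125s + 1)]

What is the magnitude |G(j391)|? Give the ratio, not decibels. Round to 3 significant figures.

At ω = 391 rad/s:
zero (1 + j391·0.1) = 1 + j39.1 → |·| ≈ 39.113, ∠ ≈ 88.53°
zero (1 + j391·0.025) = 1 + j9.775 → |·| ≈ 9.826, ∠ ≈ 84.16°
pole (1 + j391·0.5) = 1 + j195.5 → |·| ≈ 195.5, ∠ ≈ 89.71°
pole (1 + j391·0.0125) = 1 + j4.8875 → |·| ≈ 4.9888, ∠ ≈ 78.44°
|G| = 1250 · 39.113 · 9.826 / (195.5 · 4.9888) ≈ 492.57

493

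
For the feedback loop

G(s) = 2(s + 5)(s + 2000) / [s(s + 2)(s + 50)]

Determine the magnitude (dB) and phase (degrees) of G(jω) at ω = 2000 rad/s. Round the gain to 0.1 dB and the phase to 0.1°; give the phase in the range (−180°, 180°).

-57.0 dB, -133.7°

At s = jω = j2000:
zero (s+5): 5 + j2000 → |·| = √(5²+2000²) = √4000025 ≈ 2000, ∠ = arctan(2000/5) ≈ 89.86°
zero (s+2000): 2000 + j2000 → |·| = √(2000²+2000²) = √8000000 ≈ 2828.4, ∠ = arctan(2000/2000) ≈ 45.00°
pole (s+2): 2 + j2000 → |·| = √(2²+2000²) = √4000004 ≈ 2000, ∠ = arctan(2000/2) ≈ 89.94°
pole (s+50): 50 + j2000 → |·| = √(50²+2000²) = √4002500 ≈ 2000.6, ∠ = arctan(2000/50) ≈ 88.57°
pole at origin: |s| = 2000, ∠ = 90.00° (in denominator)
|G| = 2 · 5.6568e+06 / 8.0024e+09 ≈ 0.0014138
Gain = 20 log₁₀(0.0014138) ≈ -56.99 dB
∠G = 134.86° − 268.51° = -133.65°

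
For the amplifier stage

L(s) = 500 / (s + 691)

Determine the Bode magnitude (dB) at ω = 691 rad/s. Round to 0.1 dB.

-5.8 dB

At s = jω = j691:
pole (s+691): 691 + j691 → |·| = √(691²+691²) = √954962 ≈ 977.22, ∠ = arctan(691/691) ≈ 45.00°
|L| = 500 / 977.22 ≈ 0.51166
Gain = 20 log₁₀(0.51166) ≈ -5.82 dB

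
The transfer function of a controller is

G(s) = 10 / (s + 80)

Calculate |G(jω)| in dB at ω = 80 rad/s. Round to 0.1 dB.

At s = jω = j80:
pole (s+80): 80 + j80 → |·| = √(80²+80²) = √12800 ≈ 113.14, ∠ = arctan(80/80) ≈ 45.00°
|G| = 10 / 113.14 ≈ 0.088386
Gain = 20 log₁₀(0.088386) ≈ -21.07 dB

-21.1 dB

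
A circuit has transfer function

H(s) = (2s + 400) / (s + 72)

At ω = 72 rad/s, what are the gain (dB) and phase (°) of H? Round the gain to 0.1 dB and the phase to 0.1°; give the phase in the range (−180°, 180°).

Substitute s = j72:
Numerator: 2(j72) + 400 = 400 + j144
Denominator: (j72) + 72 = 72 + j72
|N| = √(400² + 144²) ≈ 425.13, ∠N ≈ 19.80°
|D| = √(72² + 72²) ≈ 101.82, ∠D ≈ 45.00°
|H| = 425.13 / 101.82 ≈ 4.1753
Gain = 20 log₁₀(4.1753) ≈ 12.41 dB
∠H = 19.80° − 45.00° = -25.20°

12.4 dB, -25.2°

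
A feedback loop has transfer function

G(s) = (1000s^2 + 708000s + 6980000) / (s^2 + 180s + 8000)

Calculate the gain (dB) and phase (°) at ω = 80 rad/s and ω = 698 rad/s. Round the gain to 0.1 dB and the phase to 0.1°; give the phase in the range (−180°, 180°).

ω = 80: 71.8 dB, 5.8°; ω = 698: 62.9 dB, -31.1°

Substitute s = j80:
Numerator: 1000(j80)^2 + 708000(j80) + 6980000 = 580000 + j56640000
Denominator: (j80)^2 + 180(j80) + 8000 = 1600 + j14400
|N| = √(580000² + 56640000²) ≈ 5.6643e+07, ∠N ≈ 89.41°
|D| = √(1600² + 14400²) ≈ 14489, ∠D ≈ 83.66°
|G| = 5.6643e+07 / 14489 ≈ 3909.4
Gain = 20 log₁₀(3909.4) ≈ 71.84 dB
∠G = 89.41° − 83.66° = 5.75°

Substitute s = j698:
Numerator: 1000(j698)^2 + 708000(j698) + 6980000 = -480224000 + j494184000
Denominator: (j698)^2 + 180(j698) + 8000 = -479204 + j125640
|N| = √(480224000² + 494184000²) ≈ 6.8908e+08, ∠N ≈ 134.18°
|D| = √(479204² + 125640²) ≈ 4.954e+05, ∠D ≈ 165.31°
|G| = 6.8908e+08 / 4.954e+05 ≈ 1391
Gain = 20 log₁₀(1391) ≈ 62.87 dB
∠G = 134.18° − 165.31° = -31.13°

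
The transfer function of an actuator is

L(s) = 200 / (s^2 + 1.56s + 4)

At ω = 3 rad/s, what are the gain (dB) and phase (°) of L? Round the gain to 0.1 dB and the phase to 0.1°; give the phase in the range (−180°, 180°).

29.3 dB, -136.9°

At s = jω = j3:
quadratic: (j3)² + 1.56·j3 + 4 = -5 + j4.68 → |·| ≈ 6.8485, ∠ ≈ 136.89°
|L| = 200 / 6.8485 ≈ 29.203
Gain = 20 log₁₀(29.203) ≈ 29.31 dB
∠L = 0.00° − 136.89° = -136.89°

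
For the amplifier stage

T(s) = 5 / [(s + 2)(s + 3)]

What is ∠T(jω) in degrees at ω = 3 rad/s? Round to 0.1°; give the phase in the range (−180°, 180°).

-101.3°

At s = jω = j3:
pole (s+2): 2 + j3 → |·| = √(2²+3²) = √13 ≈ 3.6056, ∠ = arctan(3/2) ≈ 56.31°
pole (s+3): 3 + j3 → |·| = √(3²+3²) = √18 ≈ 4.2426, ∠ = arctan(3/3) ≈ 45.00°
∠T = 0.00° − 101.31° = -101.31°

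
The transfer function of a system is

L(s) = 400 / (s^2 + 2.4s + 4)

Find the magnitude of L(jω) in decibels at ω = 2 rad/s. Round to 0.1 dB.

38.4 dB

At s = jω = j2:
quadratic: (j2)² + 2.4·j2 + 4 = 0 + j4.8 → |·| ≈ 4.8, ∠ ≈ 90.00°
|L| = 400 / 4.8 ≈ 83.333
Gain = 20 log₁₀(83.333) ≈ 38.42 dB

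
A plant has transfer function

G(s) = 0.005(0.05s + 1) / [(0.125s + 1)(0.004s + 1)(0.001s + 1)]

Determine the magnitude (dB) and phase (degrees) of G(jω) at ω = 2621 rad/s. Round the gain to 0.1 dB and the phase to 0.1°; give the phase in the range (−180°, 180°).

At ω = 2621 rad/s:
zero (1 + j2621·0.05) = 1 + j131.05 → |·| ≈ 131.05, ∠ ≈ 89.56°
pole (1 + j2621·0.125) = 1 + j327.625 → |·| ≈ 327.63, ∠ ≈ 89.83°
pole (1 + j2621·0.004) = 1 + j10.484 → |·| ≈ 10.532, ∠ ≈ 84.55°
pole (1 + j2621·0.001) = 1 + j2.621 → |·| ≈ 2.8053, ∠ ≈ 69.12°
|G| = 0.005 · 131.05 / (327.63 · 10.532 · 2.8053) ≈ 6.7691e-05
Gain = 20 log₁₀(6.7691e-05) ≈ -83.39 dB
∠G = (89.56°) − (89.83° + 84.55° + 69.12°) = -153.94°

-83.4 dB, -153.9°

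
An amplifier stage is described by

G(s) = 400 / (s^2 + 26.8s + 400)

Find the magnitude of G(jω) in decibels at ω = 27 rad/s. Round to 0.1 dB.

At s = jω = j27:
quadratic: (j27)² + 26.8·j27 + 400 = -329 + j723.6 → |·| ≈ 794.88, ∠ ≈ 114.45°
|G| = 400 / 794.88 ≈ 0.50322
Gain = 20 log₁₀(0.50322) ≈ -5.96 dB

-6.0 dB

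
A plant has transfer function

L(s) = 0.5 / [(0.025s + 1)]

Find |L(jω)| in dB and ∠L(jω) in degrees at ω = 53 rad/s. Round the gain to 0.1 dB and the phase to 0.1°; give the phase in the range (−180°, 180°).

-10.4 dB, -53.0°

At ω = 53 rad/s:
pole (1 + j53·0.025) = 1 + j1.325 → |·| ≈ 1.66, ∠ ≈ 52.96°
|L| = 0.5 · 1 / (1.66) ≈ 0.3012
Gain = 20 log₁₀(0.3012) ≈ -10.42 dB
∠L = (0°) − (52.96°) = -52.96°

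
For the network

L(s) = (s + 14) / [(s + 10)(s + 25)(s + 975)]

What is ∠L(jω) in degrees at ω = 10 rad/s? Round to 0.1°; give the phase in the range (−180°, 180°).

At s = jω = j10:
zero (s+14): 14 + j10 → |·| = √(14²+10²) = √296 ≈ 17.205, ∠ = arctan(10/14) ≈ 35.54°
pole (s+10): 10 + j10 → |·| = √(10²+10²) = √200 ≈ 14.142, ∠ = arctan(10/10) ≈ 45.00°
pole (s+25): 25 + j10 → |·| = √(25²+10²) = √725 ≈ 26.926, ∠ = arctan(10/25) ≈ 21.80°
pole (s+975): 975 + j10 → |·| = √(975²+10²) = √950725 ≈ 975.05, ∠ = arctan(10/975) ≈ 0.59°
∠L = 35.54° − 67.39° = -31.85°

-31.9°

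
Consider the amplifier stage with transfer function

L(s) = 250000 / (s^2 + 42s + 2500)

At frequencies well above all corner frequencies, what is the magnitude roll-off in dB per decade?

Each pole contributes −20 dB/decade at high frequency; each zero contributes +20 dB/decade.
Net: 0 zero(s) − 2 pole(s) → -40 dB/decade.

-40 dB/decade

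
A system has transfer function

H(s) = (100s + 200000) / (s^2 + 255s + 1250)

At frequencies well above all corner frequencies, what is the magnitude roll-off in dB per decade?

-20 dB/decade

Each pole contributes −20 dB/decade at high frequency; each zero contributes +20 dB/decade.
Net: 1 zero(s) − 2 pole(s) → -20 dB/decade.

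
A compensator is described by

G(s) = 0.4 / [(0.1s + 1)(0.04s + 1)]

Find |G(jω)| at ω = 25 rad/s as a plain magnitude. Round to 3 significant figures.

At ω = 25 rad/s:
pole (1 + j25·0.1) = 1 + j2.5 → |·| ≈ 2.6926, ∠ ≈ 68.20°
pole (1 + j25·0.04) = 1 + j1 → |·| ≈ 1.4142, ∠ ≈ 45.00°
|G| = 0.4 · 1 / (2.6926 · 1.4142) ≈ 0.10505

0.105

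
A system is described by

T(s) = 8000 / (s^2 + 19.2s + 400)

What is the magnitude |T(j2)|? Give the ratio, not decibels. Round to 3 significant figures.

At s = jω = j2:
quadratic: (j2)² + 19.2·j2 + 400 = 396 + j38.4 → |·| ≈ 397.86, ∠ ≈ 5.54°
|T| = 8000 / 397.86 ≈ 20.108

20.1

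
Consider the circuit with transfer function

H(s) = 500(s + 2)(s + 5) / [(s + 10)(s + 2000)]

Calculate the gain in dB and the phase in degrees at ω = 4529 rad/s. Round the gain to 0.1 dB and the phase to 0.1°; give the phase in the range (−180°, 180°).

53.2 dB, 23.9°

At s = jω = j4529:
zero (s+2): 2 + j4529 → |·| = √(2²+4529²) = √20511845 ≈ 4529, ∠ = arctan(4529/2) ≈ 89.97°
zero (s+5): 5 + j4529 → |·| = √(5²+4529²) = √20511866 ≈ 4529, ∠ = arctan(4529/5) ≈ 89.94°
pole (s+10): 10 + j4529 → |·| = √(10²+4529²) = √20511941 ≈ 4529, ∠ = arctan(4529/10) ≈ 89.87°
pole (s+2000): 2000 + j4529 → |·| = √(2000²+4529²) = √24511841 ≈ 4950.9, ∠ = arctan(4529/2000) ≈ 66.17°
|H| = 500 · 2.0512e+07 / 2.2423e+07 ≈ 457.39
Gain = 20 log₁₀(457.39) ≈ 53.21 dB
∠H = 179.91° − 156.04° = 23.87°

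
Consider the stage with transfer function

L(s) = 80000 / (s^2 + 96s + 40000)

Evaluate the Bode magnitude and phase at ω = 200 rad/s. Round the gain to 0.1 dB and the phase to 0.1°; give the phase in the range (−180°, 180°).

12.4 dB, -90.0°

At s = jω = j200:
quadratic: (j200)² + 96·j200 + 40000 = 0 + j19200 → |·| ≈ 19200, ∠ ≈ 90.00°
|L| = 80000 / 19200 ≈ 4.1667
Gain = 20 log₁₀(4.1667) ≈ 12.40 dB
∠L = 0.00° − 90.00° = -90.00°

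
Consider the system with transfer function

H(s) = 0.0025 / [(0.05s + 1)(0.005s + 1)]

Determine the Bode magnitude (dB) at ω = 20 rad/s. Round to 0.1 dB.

-55.1 dB

At ω = 20 rad/s:
pole (1 + j20·0.05) = 1 + j1 → |·| ≈ 1.4142, ∠ ≈ 45.00°
pole (1 + j20·0.005) = 1 + j0.1 → |·| ≈ 1.005, ∠ ≈ 5.71°
|H| = 0.0025 · 1 / (1.4142 · 1.005) ≈ 0.001759
Gain = 20 log₁₀(0.001759) ≈ -55.09 dB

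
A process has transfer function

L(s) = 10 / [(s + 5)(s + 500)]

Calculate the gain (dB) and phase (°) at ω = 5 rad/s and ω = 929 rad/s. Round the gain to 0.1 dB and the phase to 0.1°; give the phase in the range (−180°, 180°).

At s = jω = j5:
pole (s+5): 5 + j5 → |·| = √(5²+5²) = √50 ≈ 7.0711, ∠ = arctan(5/5) ≈ 45.00°
pole (s+500): 500 + j5 → |·| = √(500²+5²) = √250025 ≈ 500.02, ∠ = arctan(5/500) ≈ 0.57°
|L| = 10 / 3535.7 ≈ 0.0028283
Gain = 20 log₁₀(0.0028283) ≈ -50.97 dB
∠L = 0.00° − 45.57° = -45.57°

At s = jω = j929:
pole (s+5): 5 + j929 → |·| = √(5²+929²) = √863066 ≈ 929.01, ∠ = arctan(929/5) ≈ 89.69°
pole (s+500): 500 + j929 → |·| = √(500²+929²) = √1113041 ≈ 1055, ∠ = arctan(929/500) ≈ 61.71°
|L| = 10 / 9.8011e+05 ≈ 1.0203e-05
Gain = 20 log₁₀(1.0203e-05) ≈ -99.83 dB
∠L = 0.00° − 151.40° = -151.40°

ω = 5: -51.0 dB, -45.6°; ω = 929: -99.8 dB, -151.4°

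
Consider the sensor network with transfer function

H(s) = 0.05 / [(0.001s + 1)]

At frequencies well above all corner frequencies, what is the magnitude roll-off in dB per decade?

-20 dB/decade

Each pole contributes −20 dB/decade at high frequency; each zero contributes +20 dB/decade.
Net: 0 zero(s) − 1 pole(s) → -20 dB/decade.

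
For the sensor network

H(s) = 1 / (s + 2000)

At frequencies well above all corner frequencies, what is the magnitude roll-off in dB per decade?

-20 dB/decade

Each pole contributes −20 dB/decade at high frequency; each zero contributes +20 dB/decade.
Net: 0 zero(s) − 1 pole(s) → -20 dB/decade.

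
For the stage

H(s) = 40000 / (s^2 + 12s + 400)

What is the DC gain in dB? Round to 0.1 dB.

H(0) = 40000 / 400 = 100
20 log₁₀(100) ≈ 40.00 dB

40.0 dB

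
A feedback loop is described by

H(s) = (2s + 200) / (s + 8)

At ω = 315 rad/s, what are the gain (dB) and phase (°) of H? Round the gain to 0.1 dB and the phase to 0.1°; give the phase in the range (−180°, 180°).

6.4 dB, -16.2°

Substitute s = j315:
Numerator: 2(j315) + 200 = 200 + j630
Denominator: (j315) + 8 = 8 + j315
|N| = √(200² + 630²) ≈ 660.98, ∠N ≈ 72.39°
|D| = √(8² + 315²) ≈ 315.1, ∠D ≈ 88.55°
|H| = 660.98 / 315.1 ≈ 2.0977
Gain = 20 log₁₀(2.0977) ≈ 6.43 dB
∠H = 72.39° − 88.55° = -16.16°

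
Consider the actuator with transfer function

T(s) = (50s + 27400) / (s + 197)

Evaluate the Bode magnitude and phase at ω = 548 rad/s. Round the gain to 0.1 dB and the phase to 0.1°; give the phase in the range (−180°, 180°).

Substitute s = j548:
Numerator: 50(j548) + 27400 = 27400 + j27400
Denominator: (j548) + 197 = 197 + j548
|N| = √(27400² + 27400²) ≈ 38749, ∠N ≈ 45.00°
|D| = √(197² + 548²) ≈ 582.33, ∠D ≈ 70.23°
|T| = 38749 / 582.33 ≈ 66.541
Gain = 20 log₁₀(66.541) ≈ 36.46 dB
∠T = 45.00° − 70.23° = -25.23°

36.5 dB, -25.2°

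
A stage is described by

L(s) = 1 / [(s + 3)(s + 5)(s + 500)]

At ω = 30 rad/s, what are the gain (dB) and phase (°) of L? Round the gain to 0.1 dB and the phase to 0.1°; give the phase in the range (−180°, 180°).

-113.2 dB, -168.3°

At s = jω = j30:
pole (s+3): 3 + j30 → |·| = √(3²+30²) = √909 ≈ 30.15, ∠ = arctan(30/3) ≈ 84.29°
pole (s+5): 5 + j30 → |·| = √(5²+30²) = √925 ≈ 30.414, ∠ = arctan(30/5) ≈ 80.54°
pole (s+500): 500 + j30 → |·| = √(500²+30²) = √250900 ≈ 500.9, ∠ = arctan(30/500) ≈ 3.43°
|L| = 1 / 4.5932e+05 ≈ 2.1771e-06
Gain = 20 log₁₀(2.1771e-06) ≈ -113.24 dB
∠L = 0.00° − 168.26° = -168.26°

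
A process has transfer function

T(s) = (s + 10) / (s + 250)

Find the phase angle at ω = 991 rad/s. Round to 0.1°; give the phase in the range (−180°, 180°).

At s = jω = j991:
zero (s+10): 10 + j991 → |·| = √(10²+991²) = √982181 ≈ 991.05, ∠ = arctan(991/10) ≈ 89.42°
pole (s+250): 250 + j991 → |·| = √(250²+991²) = √1044581 ≈ 1022, ∠ = arctan(991/250) ≈ 75.84°
∠T = 89.42° − 75.84° = 13.58°

13.6°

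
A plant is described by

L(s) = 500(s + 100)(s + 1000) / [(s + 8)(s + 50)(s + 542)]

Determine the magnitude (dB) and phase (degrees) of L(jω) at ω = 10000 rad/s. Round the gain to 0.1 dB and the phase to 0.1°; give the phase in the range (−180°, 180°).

-26.0 dB, -92.8°

At s = jω = j10000:
zero (s+100): 100 + j10000 → |·| = √(100²+10000²) = √100010000 ≈ 10000, ∠ = arctan(10000/100) ≈ 89.43°
zero (s+1000): 1000 + j10000 → |·| = √(1000²+10000²) = √101000000 ≈ 10050, ∠ = arctan(10000/1000) ≈ 84.29°
pole (s+8): 8 + j10000 → |·| = √(8²+10000²) = √100000064 ≈ 10000, ∠ = arctan(10000/8) ≈ 89.95°
pole (s+50): 50 + j10000 → |·| = √(50²+10000²) = √100002500 ≈ 10000, ∠ = arctan(10000/50) ≈ 89.71°
pole (s+542): 542 + j10000 → |·| = √(542²+10000²) = √100293764 ≈ 10015, ∠ = arctan(10000/542) ≈ 86.90°
|L| = 500 · 1.005e+08 / 1.0015e+12 ≈ 0.050175
Gain = 20 log₁₀(0.050175) ≈ -25.99 dB
∠L = 173.72° − 266.56° = -92.84°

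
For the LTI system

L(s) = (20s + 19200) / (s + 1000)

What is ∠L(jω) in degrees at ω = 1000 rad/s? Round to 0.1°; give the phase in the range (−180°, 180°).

1.2°

Substitute s = j1000:
Numerator: 20(j1000) + 19200 = 19200 + j20000
Denominator: (j1000) + 1000 = 1000 + j1000
|N| = √(19200² + 20000²) ≈ 27724, ∠N ≈ 46.17°
|D| = √(1000² + 1000²) ≈ 1414.2, ∠D ≈ 45.00°
∠L = 46.17° − 45.00° = 1.17°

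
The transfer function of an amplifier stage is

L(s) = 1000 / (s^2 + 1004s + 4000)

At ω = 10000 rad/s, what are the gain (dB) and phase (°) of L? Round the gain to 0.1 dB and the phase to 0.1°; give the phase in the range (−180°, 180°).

-100.0 dB, -174.3°

Substitute s = j10000:
Numerator: 1000 = 1000 + j0
Denominator: (j10000)^2 + 1004(j10000) + 4000 = -99996000 + j10040000
|N| = √(1000² + 0²) ≈ 1000, ∠N ≈ 0.00°
|D| = √(99996000² + 10040000²) ≈ 1.005e+08, ∠D ≈ 174.27°
|L| = 1000 / 1.005e+08 ≈ 9.9502e-06
Gain = 20 log₁₀(9.9502e-06) ≈ -100.04 dB
∠L = 0.00° − 174.27° = -174.27°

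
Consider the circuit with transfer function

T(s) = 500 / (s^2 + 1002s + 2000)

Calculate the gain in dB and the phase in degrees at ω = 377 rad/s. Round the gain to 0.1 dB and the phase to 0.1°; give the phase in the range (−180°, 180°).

-58.1 dB, -110.4°

Substitute s = j377:
Numerator: 500 = 500 + j0
Denominator: (j377)^2 + 1002(j377) + 2000 = -140129 + j377754
|N| = √(500² + 0²) ≈ 500, ∠N ≈ 0.00°
|D| = √(140129² + 377754²) ≈ 4.0291e+05, ∠D ≈ 110.35°
|T| = 500 / 4.0291e+05 ≈ 0.001241
Gain = 20 log₁₀(0.001241) ≈ -58.12 dB
∠T = 0.00° − 110.35° = -110.35°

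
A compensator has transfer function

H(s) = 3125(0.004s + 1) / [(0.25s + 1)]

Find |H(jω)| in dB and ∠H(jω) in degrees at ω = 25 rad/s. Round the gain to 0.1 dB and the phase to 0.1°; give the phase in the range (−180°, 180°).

At ω = 25 rad/s:
zero (1 + j25·0.004) = 1 + j0.1 → |·| ≈ 1.005, ∠ ≈ 5.71°
pole (1 + j25·0.25) = 1 + j6.25 → |·| ≈ 6.3295, ∠ ≈ 80.91°
|H| = 3125 · 1.005 / (6.3295) ≈ 496.19
Gain = 20 log₁₀(496.19) ≈ 53.91 dB
∠H = (5.71°) − (80.91°) = -75.20°

53.9 dB, -75.2°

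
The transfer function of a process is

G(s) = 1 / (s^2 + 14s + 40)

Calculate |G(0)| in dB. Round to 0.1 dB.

-32.0 dB

G(0) = 1 / 40 = 0.025
20 log₁₀(0.025) ≈ -32.04 dB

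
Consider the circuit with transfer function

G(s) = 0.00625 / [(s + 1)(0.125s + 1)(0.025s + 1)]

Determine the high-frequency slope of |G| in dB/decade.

Each pole contributes −20 dB/decade at high frequency; each zero contributes +20 dB/decade.
Net: 0 zero(s) − 3 pole(s) → -60 dB/decade.

-60 dB/decade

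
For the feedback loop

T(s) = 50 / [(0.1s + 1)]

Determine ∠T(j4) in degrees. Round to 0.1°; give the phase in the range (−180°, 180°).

-21.8°

At ω = 4 rad/s:
pole (1 + j4·0.1) = 1 + j0.4 → |·| ≈ 1.077, ∠ ≈ 21.80°
∠T = (0°) − (21.80°) = -21.80°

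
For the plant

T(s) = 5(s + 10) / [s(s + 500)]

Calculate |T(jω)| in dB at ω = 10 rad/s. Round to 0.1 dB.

-37.0 dB

At s = jω = j10:
zero (s+10): 10 + j10 → |·| = √(10²+10²) = √200 ≈ 14.142, ∠ = arctan(10/10) ≈ 45.00°
pole (s+500): 500 + j10 → |·| = √(500²+10²) = √250100 ≈ 500.1, ∠ = arctan(10/500) ≈ 1.15°
pole at origin: |s| = 10, ∠ = 90.00° (in denominator)
|T| = 5 · 14.142 / 5001 ≈ 0.014139
Gain = 20 log₁₀(0.014139) ≈ -36.99 dB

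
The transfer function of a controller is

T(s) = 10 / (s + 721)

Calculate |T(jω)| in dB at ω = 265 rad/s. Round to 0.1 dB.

-37.7 dB

At s = jω = j265:
pole (s+721): 721 + j265 → |·| = √(721²+265²) = √590066 ≈ 768.16, ∠ = arctan(265/721) ≈ 20.18°
|T| = 10 / 768.16 ≈ 0.013018
Gain = 20 log₁₀(0.013018) ≈ -37.71 dB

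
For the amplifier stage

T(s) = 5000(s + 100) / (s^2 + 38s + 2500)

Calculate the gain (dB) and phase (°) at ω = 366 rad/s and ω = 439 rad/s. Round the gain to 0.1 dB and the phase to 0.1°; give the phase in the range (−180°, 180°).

ω = 366: 23.1 dB, -99.2°; ω = 439: 21.4 dB, -97.8°

At s = jω = j366:
zero (s+100): 100 + j366 → |·| = √(100²+366²) = √143956 ≈ 379.42, ∠ = arctan(366/100) ≈ 74.72°
quadratic: (j366)² + 38·j366 + 2500 = -131456 + j13908 → |·| ≈ 1.3219e+05, ∠ ≈ 173.96°
|T| = 5000 · 379.42 / 1.3219e+05 ≈ 14.351
Gain = 20 log₁₀(14.351) ≈ 23.14 dB
∠T = 74.72° − 173.96° = -99.24°

At s = jω = j439:
zero (s+100): 100 + j439 → |·| = √(100²+439²) = √202721 ≈ 450.25, ∠ = arctan(439/100) ≈ 77.17°
quadratic: (j439)² + 38·j439 + 2500 = -190221 + j16682 → |·| ≈ 1.9095e+05, ∠ ≈ 174.99°
|T| = 5000 · 450.25 / 1.9095e+05 ≈ 11.79
Gain = 20 log₁₀(11.79) ≈ 21.43 dB
∠T = 77.17° − 174.99° = -97.82°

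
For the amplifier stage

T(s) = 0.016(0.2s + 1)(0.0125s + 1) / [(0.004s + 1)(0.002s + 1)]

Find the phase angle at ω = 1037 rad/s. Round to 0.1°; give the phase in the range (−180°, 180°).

At ω = 1037 rad/s:
zero (1 + j1037·0.2) = 1 + j207.4 → |·| ≈ 207.4, ∠ ≈ 89.72°
zero (1 + j1037·0.0125) = 1 + j12.9625 → |·| ≈ 13.001, ∠ ≈ 85.59°
pole (1 + j1037·0.004) = 1 + j4.148 → |·| ≈ 4.2668, ∠ ≈ 76.45°
pole (1 + j1037·0.002) = 1 + j2.074 → |·| ≈ 2.3025, ∠ ≈ 64.26°
∠T = (89.72° + 85.59°) − (76.45° + 64.26°) = 34.60°

34.6°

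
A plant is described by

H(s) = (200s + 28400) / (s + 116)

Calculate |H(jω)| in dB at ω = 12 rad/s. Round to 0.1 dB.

Substitute s = j12:
Numerator: 200(j12) + 28400 = 28400 + j2400
Denominator: (j12) + 116 = 116 + j12
|N| = √(28400² + 2400²) ≈ 28501, ∠N ≈ 4.83°
|D| = √(116² + 12²) ≈ 116.62, ∠D ≈ 5.91°
|H| = 28501 / 116.62 ≈ 244.39
Gain = 20 log₁₀(244.39) ≈ 47.76 dB

47.8 dB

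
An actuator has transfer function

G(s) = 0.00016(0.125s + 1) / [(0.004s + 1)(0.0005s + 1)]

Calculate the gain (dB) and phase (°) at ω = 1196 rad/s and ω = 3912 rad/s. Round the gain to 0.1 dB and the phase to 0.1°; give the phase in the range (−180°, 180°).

ω = 1196: -47.5 dB, -19.5°; ω = 3912: -52.9 dB, -59.4°

At ω = 1196 rad/s:
zero (1 + j1196·0.125) = 1 + j149.5 → |·| ≈ 149.5, ∠ ≈ 89.62°
pole (1 + j1196·0.004) = 1 + j4.784 → |·| ≈ 4.8874, ∠ ≈ 78.19°
pole (1 + j1196·0.0005) = 1 + j0.598 → |·| ≈ 1.1652, ∠ ≈ 30.88°
|G| = 0.00016 · 149.5 / (4.8874 · 1.1652) ≈ 0.0042003
Gain = 20 log₁₀(0.0042003) ≈ -47.53 dB
∠G = (89.62°) − (78.19° + 30.88°) = -19.45°

At ω = 3912 rad/s:
zero (1 + j3912·0.125) = 1 + j489 → |·| ≈ 489, ∠ ≈ 89.88°
pole (1 + j3912·0.004) = 1 + j15.648 → |·| ≈ 15.68, ∠ ≈ 86.34°
pole (1 + j3912·0.0005) = 1 + j1.956 → |·| ≈ 2.1968, ∠ ≈ 62.92°
|G| = 0.00016 · 489 / (15.68 · 2.1968) ≈ 0.0022714
Gain = 20 log₁₀(0.0022714) ≈ -52.87 dB
∠G = (89.88°) − (86.34° + 62.92°) = -59.38°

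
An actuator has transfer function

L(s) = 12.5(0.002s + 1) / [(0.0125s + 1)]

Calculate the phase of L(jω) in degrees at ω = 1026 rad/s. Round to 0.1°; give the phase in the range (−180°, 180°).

At ω = 1026 rad/s:
zero (1 + j1026·0.002) = 1 + j2.052 → |·| ≈ 2.2827, ∠ ≈ 64.02°
pole (1 + j1026·0.0125) = 1 + j12.825 → |·| ≈ 12.864, ∠ ≈ 85.54°
∠L = (64.02°) − (85.54°) = -21.52°

-21.5°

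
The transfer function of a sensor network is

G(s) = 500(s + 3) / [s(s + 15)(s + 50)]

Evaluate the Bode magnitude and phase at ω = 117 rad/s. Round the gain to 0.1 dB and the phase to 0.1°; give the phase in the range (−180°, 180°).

At s = jω = j117:
zero (s+3): 3 + j117 → |·| = √(3²+117²) = √13698 ≈ 117.04, ∠ = arctan(117/3) ≈ 88.53°
pole (s+15): 15 + j117 → |·| = √(15²+117²) = √13914 ≈ 117.96, ∠ = arctan(117/15) ≈ 82.69°
pole (s+50): 50 + j117 → |·| = √(50²+117²) = √16189 ≈ 127.24, ∠ = arctan(117/50) ≈ 66.86°
pole at origin: |s| = 117, ∠ = 90.00° (in denominator)
|G| = 500 · 117.04 / 1.7561e+06 ≈ 0.033324
Gain = 20 log₁₀(0.033324) ≈ -29.54 dB
∠G = 88.53° − 239.55° = -151.02°

-29.5 dB, -151.0°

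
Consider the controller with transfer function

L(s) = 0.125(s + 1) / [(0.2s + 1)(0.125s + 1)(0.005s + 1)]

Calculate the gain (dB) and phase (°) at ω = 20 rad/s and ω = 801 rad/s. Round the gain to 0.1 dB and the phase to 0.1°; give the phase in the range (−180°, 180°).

At ω = 20 rad/s:
zero (1 + j20·1) = 1 + j20 → |·| ≈ 20.025, ∠ ≈ 87.14°
pole (1 + j20·0.2) = 1 + j4 → |·| ≈ 4.1231, ∠ ≈ 75.96°
pole (1 + j20·0.125) = 1 + j2.5 → |·| ≈ 2.6926, ∠ ≈ 68.20°
pole (1 + j20·0.005) = 1 + j0.1 → |·| ≈ 1.005, ∠ ≈ 5.71°
|L| = 0.125 · 20.025 / (4.1231 · 2.6926 · 1.005) ≈ 0.22435
Gain = 20 log₁₀(0.22435) ≈ -12.98 dB
∠L = (87.14°) − (75.96° + 68.20° + 5.71°) = -62.73°

At ω = 801 rad/s:
zero (1 + j801·1) = 1 + j801 → |·| ≈ 801, ∠ ≈ 89.93°
pole (1 + j801·0.2) = 1 + j160.2 → |·| ≈ 160.2, ∠ ≈ 89.64°
pole (1 + j801·0.125) = 1 + j100.125 → |·| ≈ 100.13, ∠ ≈ 89.43°
pole (1 + j801·0.005) = 1 + j4.005 → |·| ≈ 4.128, ∠ ≈ 75.98°
|L| = 0.125 · 801 / (160.2 · 100.13 · 4.128) ≈ 0.0015121
Gain = 20 log₁₀(0.0015121) ≈ -56.41 dB
∠L = (89.93°) − (89.64° + 89.43° + 75.98°) = -165.12°

ω = 20: -13.0 dB, -62.7°; ω = 801: -56.4 dB, -165.1°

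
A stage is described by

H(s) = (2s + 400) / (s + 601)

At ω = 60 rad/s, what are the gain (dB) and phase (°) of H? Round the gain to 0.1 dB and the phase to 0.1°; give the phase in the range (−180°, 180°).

-3.2 dB, 11.0°

Substitute s = j60:
Numerator: 2(j60) + 400 = 400 + j120
Denominator: (j60) + 601 = 601 + j60
|N| = √(400² + 120²) ≈ 417.61, ∠N ≈ 16.70°
|D| = √(601² + 60²) ≈ 603.99, ∠D ≈ 5.70°
|H| = 417.61 / 603.99 ≈ 0.69142
Gain = 20 log₁₀(0.69142) ≈ -3.21 dB
∠H = 16.70° − 5.70° = 11.00°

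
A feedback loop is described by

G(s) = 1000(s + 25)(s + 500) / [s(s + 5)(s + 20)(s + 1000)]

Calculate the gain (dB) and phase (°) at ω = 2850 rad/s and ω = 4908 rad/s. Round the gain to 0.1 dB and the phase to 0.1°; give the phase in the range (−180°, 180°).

ω = 2850: -78.6 dB, -170.6°; ω = 4908: -87.8 dB, -174.3°

At s = jω = j2850:
zero (s+25): 25 + j2850 → |·| = √(25²+2850²) = √8123125 ≈ 2850.1, ∠ = arctan(2850/25) ≈ 89.50°
zero (s+500): 500 + j2850 → |·| = √(500²+2850²) = √8372500 ≈ 2893.5, ∠ = arctan(2850/500) ≈ 80.05°
pole (s+5): 5 + j2850 → |·| = √(5²+2850²) = √8122525 ≈ 2850, ∠ = arctan(2850/5) ≈ 89.90°
pole (s+20): 20 + j2850 → |·| = √(20²+2850²) = √8122900 ≈ 2850.1, ∠ = arctan(2850/20) ≈ 89.60°
pole (s+1000): 1000 + j2850 → |·| = √(1000²+2850²) = √9122500 ≈ 3020.3, ∠ = arctan(2850/1000) ≈ 70.67°
pole at origin: |s| = 2850, ∠ = 90.00° (in denominator)
|G| = 1000 · 8.2468e+06 / 6.992e+13 ≈ 0.00011795
Gain = 20 log₁₀(0.00011795) ≈ -78.57 dB
∠G = 169.55° − 340.17° = -170.62°

At s = jω = j4908:
zero (s+25): 25 + j4908 → |·| = √(25²+4908²) = √24089089 ≈ 4908.1, ∠ = arctan(4908/25) ≈ 89.71°
zero (s+500): 500 + j4908 → |·| = √(500²+4908²) = √24338464 ≈ 4933.4, ∠ = arctan(4908/500) ≈ 84.18°
pole (s+5): 5 + j4908 → |·| = √(5²+4908²) = √24088489 ≈ 4908, ∠ = arctan(4908/5) ≈ 89.94°
pole (s+20): 20 + j4908 → |·| = √(20²+4908²) = √24088864 ≈ 4908, ∠ = arctan(4908/20) ≈ 89.77°
pole (s+1000): 1000 + j4908 → |·| = √(1000²+4908²) = √25088464 ≈ 5008.8, ∠ = arctan(4908/1000) ≈ 78.48°
pole at origin: |s| = 4908, ∠ = 90.00° (in denominator)
|G| = 1000 · 2.4214e+07 / 5.9217e+14 ≈ 4.089e-05
Gain = 20 log₁₀(4.089e-05) ≈ -87.77 dB
∠G = 173.89° − 348.19° = -174.30°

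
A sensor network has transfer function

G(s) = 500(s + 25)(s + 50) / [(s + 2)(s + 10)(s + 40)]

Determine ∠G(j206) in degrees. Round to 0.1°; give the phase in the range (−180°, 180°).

At s = jω = j206:
zero (s+25): 25 + j206 → |·| = √(25²+206²) = √43061 ≈ 207.51, ∠ = arctan(206/25) ≈ 83.08°
zero (s+50): 50 + j206 → |·| = √(50²+206²) = √44936 ≈ 211.98, ∠ = arctan(206/50) ≈ 76.36°
pole (s+2): 2 + j206 → |·| = √(2²+206²) = √42440 ≈ 206.01, ∠ = arctan(206/2) ≈ 89.44°
pole (s+10): 10 + j206 → |·| = √(10²+206²) = √42536 ≈ 206.24, ∠ = arctan(206/10) ≈ 87.22°
pole (s+40): 40 + j206 → |·| = √(40²+206²) = √44036 ≈ 209.85, ∠ = arctan(206/40) ≈ 79.01°
∠G = 159.44° − 255.67° = -96.23°

-96.2°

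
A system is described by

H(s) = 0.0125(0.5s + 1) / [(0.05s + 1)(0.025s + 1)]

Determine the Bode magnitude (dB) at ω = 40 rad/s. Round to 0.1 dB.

-22.0 dB

At ω = 40 rad/s:
zero (1 + j40·0.5) = 1 + j20 → |·| ≈ 20.025, ∠ ≈ 87.14°
pole (1 + j40·0.05) = 1 + j2 → |·| ≈ 2.2361, ∠ ≈ 63.43°
pole (1 + j40·0.025) = 1 + j1 → |·| ≈ 1.4142, ∠ ≈ 45.00°
|H| = 0.0125 · 20.025 / (2.2361 · 1.4142) ≈ 0.079155
Gain = 20 log₁₀(0.079155) ≈ -22.03 dB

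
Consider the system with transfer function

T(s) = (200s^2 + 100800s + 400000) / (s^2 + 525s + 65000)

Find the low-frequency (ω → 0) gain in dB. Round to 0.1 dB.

T(0) = 400000 / 65000 ≈ 6.1538
20 log₁₀(6.1538) ≈ 15.78 dB

15.8 dB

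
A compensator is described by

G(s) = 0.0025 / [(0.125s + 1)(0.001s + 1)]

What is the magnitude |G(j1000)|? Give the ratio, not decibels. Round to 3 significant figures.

At ω = 1000 rad/s:
pole (1 + j1000·0.125) = 1 + j125 → |·| ≈ 125, ∠ ≈ 89.54°
pole (1 + j1000·0.001) = 1 + j1 → |·| ≈ 1.4142, ∠ ≈ 45.00°
|G| = 0.0025 · 1 / (125 · 1.4142) ≈ 1.4142e-05

1.41e-05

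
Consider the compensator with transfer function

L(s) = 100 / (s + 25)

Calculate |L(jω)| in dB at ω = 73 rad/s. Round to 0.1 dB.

2.3 dB

At s = jω = j73:
pole (s+25): 25 + j73 → |·| = √(25²+73²) = √5954 ≈ 77.162, ∠ = arctan(73/25) ≈ 71.10°
|L| = 100 / 77.162 ≈ 1.296
Gain = 20 log₁₀(1.296) ≈ 2.25 dB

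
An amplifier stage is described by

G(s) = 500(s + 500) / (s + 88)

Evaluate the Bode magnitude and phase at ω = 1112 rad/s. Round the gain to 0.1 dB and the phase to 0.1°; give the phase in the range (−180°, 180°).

At s = jω = j1112:
zero (s+500): 500 + j1112 → |·| = √(500²+1112²) = √1486544 ≈ 1219.2, ∠ = arctan(1112/500) ≈ 65.79°
pole (s+88): 88 + j1112 → |·| = √(88²+1112²) = √1244288 ≈ 1115.5, ∠ = arctan(1112/88) ≈ 85.48°
|G| = 500 · 1219.2 / 1115.5 ≈ 546.48
Gain = 20 log₁₀(546.48) ≈ 54.75 dB
∠G = 65.79° − 85.48° = -19.69°

54.8 dB, -19.7°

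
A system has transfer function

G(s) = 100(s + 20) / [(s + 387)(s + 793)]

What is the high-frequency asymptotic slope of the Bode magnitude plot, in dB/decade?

-20 dB/decade

Each pole contributes −20 dB/decade at high frequency; each zero contributes +20 dB/decade.
Net: 1 zero(s) − 2 pole(s) → -20 dB/decade.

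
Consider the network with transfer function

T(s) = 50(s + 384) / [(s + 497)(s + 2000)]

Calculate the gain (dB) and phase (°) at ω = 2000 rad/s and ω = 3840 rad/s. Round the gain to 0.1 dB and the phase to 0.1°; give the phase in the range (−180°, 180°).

At s = jω = j2000:
zero (s+384): 384 + j2000 → |·| = √(384²+2000²) = √4147456 ≈ 2036.5, ∠ = arctan(2000/384) ≈ 79.13°
pole (s+497): 497 + j2000 → |·| = √(497²+2000²) = √4247009 ≈ 2060.8, ∠ = arctan(2000/497) ≈ 76.04°
pole (s+2000): 2000 + j2000 → |·| = √(2000²+2000²) = √8000000 ≈ 2828.4, ∠ = arctan(2000/2000) ≈ 45.00°
|T| = 50 · 2036.5 / 5.8288e+06 ≈ 0.017469
Gain = 20 log₁₀(0.017469) ≈ -35.15 dB
∠T = 79.13° − 121.04° = -41.91°

At s = jω = j3840:
zero (s+384): 384 + j3840 → |·| = √(384²+3840²) = √14893056 ≈ 3859.2, ∠ = arctan(3840/384) ≈ 84.29°
pole (s+497): 497 + j3840 → |·| = √(497²+3840²) = √14992609 ≈ 3872, ∠ = arctan(3840/497) ≈ 82.63°
pole (s+2000): 2000 + j3840 → |·| = √(2000²+3840²) = √18745600 ≈ 4329.6, ∠ = arctan(3840/2000) ≈ 62.49°
|T| = 50 · 3859.2 / 1.6764e+07 ≈ 0.01151
Gain = 20 log₁₀(0.01151) ≈ -38.78 dB
∠T = 84.29° − 145.12° = -60.83°

ω = 2000: -35.2 dB, -41.9°; ω = 3840: -38.8 dB, -60.8°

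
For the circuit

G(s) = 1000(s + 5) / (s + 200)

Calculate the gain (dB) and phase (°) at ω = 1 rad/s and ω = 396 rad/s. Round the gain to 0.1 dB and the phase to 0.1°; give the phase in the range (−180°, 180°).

ω = 1: 28.1 dB, 11.0°; ω = 396: 59.0 dB, 26.1°

At s = jω = j1:
zero (s+5): 5 + j1 → |·| = √(5²+1²) = √26 ≈ 5.099, ∠ = arctan(1/5) ≈ 11.31°
pole (s+200): 200 + j1 → |·| = √(200²+1²) = √40001 ≈ 200, ∠ = arctan(1/200) ≈ 0.29°
|G| = 1000 · 5.099 / 200 ≈ 25.495
Gain = 20 log₁₀(25.495) ≈ 28.13 dB
∠G = 11.31° − 0.29° = 11.02°

At s = jω = j396:
zero (s+5): 5 + j396 → |·| = √(5²+396²) = √156841 ≈ 396.03, ∠ = arctan(396/5) ≈ 89.28°
pole (s+200): 200 + j396 → |·| = √(200²+396²) = √196816 ≈ 443.64, ∠ = arctan(396/200) ≈ 63.20°
|G| = 1000 · 396.03 / 443.64 ≈ 892.68
Gain = 20 log₁₀(892.68) ≈ 59.01 dB
∠G = 89.28° − 63.20° = 26.08°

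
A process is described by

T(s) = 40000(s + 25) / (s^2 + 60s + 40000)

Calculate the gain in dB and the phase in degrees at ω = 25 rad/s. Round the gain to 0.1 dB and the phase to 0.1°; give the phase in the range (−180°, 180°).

At s = jω = j25:
zero (s+25): 25 + j25 → |·| = √(25²+25²) = √1250 ≈ 35.355, ∠ = arctan(25/25) ≈ 45.00°
quadratic: (j25)² + 60·j25 + 40000 = 39375 + j1500 → |·| ≈ 39404, ∠ ≈ 2.18°
|T| = 40000 · 35.355 / 39404 ≈ 35.89
Gain = 20 log₁₀(35.89) ≈ 31.10 dB
∠T = 45.00° − 2.18° = 42.82°

31.1 dB, 42.8°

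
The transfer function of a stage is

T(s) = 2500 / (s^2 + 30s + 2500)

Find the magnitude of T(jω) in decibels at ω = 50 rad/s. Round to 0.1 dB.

4.4 dB

At s = jω = j50:
quadratic: (j50)² + 30·j50 + 2500 = 0 + j1500 → |·| ≈ 1500, ∠ ≈ 90.00°
|T| = 2500 / 1500 ≈ 1.6667
Gain = 20 log₁₀(1.6667) ≈ 4.44 dB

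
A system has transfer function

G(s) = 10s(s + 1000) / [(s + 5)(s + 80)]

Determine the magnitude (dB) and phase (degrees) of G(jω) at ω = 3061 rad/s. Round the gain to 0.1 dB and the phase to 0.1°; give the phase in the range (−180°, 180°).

20.4 dB, -16.5°

At s = jω = j3061:
zero (s+1000): 1000 + j3061 → |·| = √(1000²+3061²) = √10369721 ≈ 3220.2, ∠ = arctan(3061/1000) ≈ 71.91°
zero at origin: s = j3061 → |·| = 3061, ∠ = 90.00°
pole (s+5): 5 + j3061 → |·| = √(5²+3061²) = √9369746 ≈ 3061, ∠ = arctan(3061/5) ≈ 89.91°
pole (s+80): 80 + j3061 → |·| = √(80²+3061²) = √9376121 ≈ 3062, ∠ = arctan(3061/80) ≈ 88.50°
|G| = 10 · 9.857e+06 / 9.3728e+06 ≈ 10.517
Gain = 20 log₁₀(10.517) ≈ 20.44 dB
∠G = 161.91° − 178.41° = -16.50°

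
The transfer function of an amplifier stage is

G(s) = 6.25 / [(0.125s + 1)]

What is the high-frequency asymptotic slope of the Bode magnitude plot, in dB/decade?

Each pole contributes −20 dB/decade at high frequency; each zero contributes +20 dB/decade.
Net: 0 zero(s) − 1 pole(s) → -20 dB/decade.

-20 dB/decade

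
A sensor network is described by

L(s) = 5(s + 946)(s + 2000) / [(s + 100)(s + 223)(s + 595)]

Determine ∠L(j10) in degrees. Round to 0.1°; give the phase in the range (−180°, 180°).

At s = jω = j10:
zero (s+946): 946 + j10 → |·| = √(946²+10²) = √895016 ≈ 946.05, ∠ = arctan(10/946) ≈ 0.61°
zero (s+2000): 2000 + j10 → |·| = √(2000²+10²) = √4000100 ≈ 2000, ∠ = arctan(10/2000) ≈ 0.29°
pole (s+100): 100 + j10 → |·| = √(100²+10²) = √10100 ≈ 100.5, ∠ = arctan(10/100) ≈ 5.71°
pole (s+223): 223 + j10 → |·| = √(223²+10²) = √49829 ≈ 223.22, ∠ = arctan(10/223) ≈ 2.57°
pole (s+595): 595 + j10 → |·| = √(595²+10²) = √354125 ≈ 595.08, ∠ = arctan(10/595) ≈ 0.96°
∠L = 0.90° − 9.24° = -8.34°

-8.3°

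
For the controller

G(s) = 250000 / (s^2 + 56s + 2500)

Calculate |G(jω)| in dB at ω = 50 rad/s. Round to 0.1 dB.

At s = jω = j50:
quadratic: (j50)² + 56·j50 + 2500 = 0 + j2800 → |·| ≈ 2800, ∠ ≈ 90.00°
|G| = 250000 / 2800 ≈ 89.286
Gain = 20 log₁₀(89.286) ≈ 39.02 dB

39.0 dB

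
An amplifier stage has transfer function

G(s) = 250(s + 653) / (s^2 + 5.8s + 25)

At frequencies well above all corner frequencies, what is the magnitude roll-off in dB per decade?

-20 dB/decade

Each pole contributes −20 dB/decade at high frequency; each zero contributes +20 dB/decade.
Net: 1 zero(s) − 2 pole(s) → -20 dB/decade.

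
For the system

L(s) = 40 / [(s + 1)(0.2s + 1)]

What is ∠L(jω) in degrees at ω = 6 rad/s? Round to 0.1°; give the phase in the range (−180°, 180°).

At ω = 6 rad/s:
pole (1 + j6·1) = 1 + j6 → |·| ≈ 6.0828, ∠ ≈ 80.54°
pole (1 + j6·0.2) = 1 + j1.2 → |·| ≈ 1.562, ∠ ≈ 50.19°
∠L = (0°) − (80.54° + 50.19°) = -130.73°

-130.7°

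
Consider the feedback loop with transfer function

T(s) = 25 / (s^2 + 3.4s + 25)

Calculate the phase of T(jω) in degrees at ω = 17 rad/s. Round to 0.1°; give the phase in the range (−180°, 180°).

At s = jω = j17:
quadratic: (j17)² + 3.4·j17 + 25 = -264 + j57.8 → |·| ≈ 270.25, ∠ ≈ 167.65°
∠T = 0.00° − 167.65° = -167.65°

-167.7°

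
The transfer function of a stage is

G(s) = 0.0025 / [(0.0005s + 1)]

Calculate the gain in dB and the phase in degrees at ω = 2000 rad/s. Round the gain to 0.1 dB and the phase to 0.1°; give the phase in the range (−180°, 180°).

-55.1 dB, -45.0°

At ω = 2000 rad/s:
pole (1 + j2000·0.0005) = 1 + j1 → |·| ≈ 1.4142, ∠ ≈ 45.00°
|G| = 0.0025 · 1 / (1.4142) ≈ 0.0017678
Gain = 20 log₁₀(0.0017678) ≈ -55.05 dB
∠G = (0°) − (45.00°) = -45.00°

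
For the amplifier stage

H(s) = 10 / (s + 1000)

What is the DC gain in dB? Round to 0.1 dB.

-40.0 dB

H(0) = 10 / 1000 = 0.01
20 log₁₀(0.01) ≈ -40.00 dB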